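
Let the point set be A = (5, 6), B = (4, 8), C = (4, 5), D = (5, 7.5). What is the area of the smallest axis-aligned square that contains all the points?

9

The bounding box has width 1 and height 3.
An axis-aligned square enclosing the set must have side ≥ max(width, height).
So the minimum side is max(1, 3) = 3.
Area = 3² = 9.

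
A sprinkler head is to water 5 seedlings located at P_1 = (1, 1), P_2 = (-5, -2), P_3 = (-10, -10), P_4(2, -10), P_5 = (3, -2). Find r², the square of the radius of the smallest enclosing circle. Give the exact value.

61

The minimum enclosing circle of a finite set is fixed by two of the points (as a diameter) or three (as a circumcircle).
The minimum enclosing circle is determined by three boundary points: P_1, P_3, P_4.
Their circumcentre is (-4, -5) with r² = 61.
The farthest remaining point P_5 is at distance² 58 ≤ 61.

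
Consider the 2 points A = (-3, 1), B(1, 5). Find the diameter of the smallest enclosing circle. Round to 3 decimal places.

The smallest circle enclosing two points has them as diameter endpoints.
Centre = midpoint = (-1, 3); r² = |AB|²/4 = 32/4 = 8.
Diameter = 2r = 2√8 ≈ 5.657.

5.657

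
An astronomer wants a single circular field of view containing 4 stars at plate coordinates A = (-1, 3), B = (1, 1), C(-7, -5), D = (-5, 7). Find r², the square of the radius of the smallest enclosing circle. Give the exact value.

By Welzl's lemma the MEC is supported by two points (diametrically opposite) or three points (on a circumcircle).
The minimum enclosing circle is determined by three boundary points: B, C, D.
Their circumcentre is (-36/7, 6/7) with r² = 1850/49.
The farthest remaining point A is at distance² 1066/49 ≤ 1850/49.

1850/49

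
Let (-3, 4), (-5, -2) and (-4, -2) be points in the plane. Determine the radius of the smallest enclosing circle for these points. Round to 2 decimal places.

3.16

Call the three points A, B, C in the order given.
Side lengths²: AB² = 40, AC² = 37, BC² = 1.
Since AB² = 40 ≥ 37 + 1 = 38, the angle opposite AB is not acute, so the smallest enclosing circle has AB as diameter.
Centre = midpoint of AB = (-4, 1), r² = 40/4 = 10.
r = √10 ≈ 3.16.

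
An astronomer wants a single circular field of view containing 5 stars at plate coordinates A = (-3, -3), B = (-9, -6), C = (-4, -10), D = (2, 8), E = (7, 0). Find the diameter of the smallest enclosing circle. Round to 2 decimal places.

The minimum enclosing circle of a finite set is fixed by two of the points (as a diameter) or three (as a circumcircle).
The farthest pair is C–D with squared distance 360. The circle on this segment as diameter has centre (-1, -1) and r² = 360/4 = 90.
Check A: distance² to centre = 8 ≤ 90, so it lies inside.
All remaining points lie in this disk, and no smaller disk contains both endpoints, so this is the minimum enclosing circle.
Diameter = 2r = 2√90 ≈ 18.97.

18.97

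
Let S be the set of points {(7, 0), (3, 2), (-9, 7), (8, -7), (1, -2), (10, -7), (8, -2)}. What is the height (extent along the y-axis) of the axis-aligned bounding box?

max y = 7, min y = -7, so height = 14.

14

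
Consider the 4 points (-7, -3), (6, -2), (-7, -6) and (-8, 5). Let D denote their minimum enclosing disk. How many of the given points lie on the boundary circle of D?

3

The minimum enclosing circle of a finite set is fixed by two of the points (as a diameter) or three (as a circumcircle).
The minimum enclosing circle is determined by three boundary points: (6, -2), (-7, -6), (-8, 5).
Their circumcentre is (-73/42, 1/42) with r² = 56425/882.
The farthest remaining point (-7, -3) is at distance² 32485/882 ≤ 56425/882.
The points at distance exactly r from the centre are (6, -2), (-7, -6), (-8, 5) — 3 points.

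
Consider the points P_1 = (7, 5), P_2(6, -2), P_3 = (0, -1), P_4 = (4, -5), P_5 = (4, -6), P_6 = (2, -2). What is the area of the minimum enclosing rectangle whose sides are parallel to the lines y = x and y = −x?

In coordinates u = x + y, v = x − y the rectangle is axis-aligned; the map (x,y)→(u,v) scales areas by 2.
u-values: 12, 4, -1, -1, -2, 0; range = 12 − (-2) = 14.
v-values: 2, 8, 1, 9, 10, 4; range = 10 − 1 = 9.
Area = (14 × 9) / 2 = 63.

63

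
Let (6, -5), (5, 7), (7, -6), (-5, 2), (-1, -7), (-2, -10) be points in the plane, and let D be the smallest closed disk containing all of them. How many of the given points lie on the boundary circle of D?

2

The minimum enclosing circle of a finite set is fixed by two of the points (as a diameter) or three (as a circumcircle).
The farthest pair is (5, 7)–(-2, -10) with squared distance 338. The circle on this segment as diameter has centre (1.5, -1.5) and r² = 338/4 = 84.5.
Check (6, -5): distance² to centre = 32.5 ≤ 84.5, so it lies inside.
All remaining points lie in this disk, and no smaller disk contains both endpoints, so this is the minimum enclosing circle.
The points at distance exactly r from the centre are (5, 7), (-2, -10) — 2 points.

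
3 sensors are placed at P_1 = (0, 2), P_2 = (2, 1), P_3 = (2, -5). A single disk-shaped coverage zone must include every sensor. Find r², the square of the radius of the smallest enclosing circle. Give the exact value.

13.25

Side lengths²: P_1P_2² = 5, P_1P_3² = 53, P_2P_3² = 36.
Since P_1P_3² = 53 ≥ 36 + 5 = 41, the angle opposite P_1P_3 is not acute, so the smallest enclosing circle has P_1P_3 as diameter.
Centre = midpoint of P_1P_3 = (1, -1.5), r² = 53/4 = 13.25.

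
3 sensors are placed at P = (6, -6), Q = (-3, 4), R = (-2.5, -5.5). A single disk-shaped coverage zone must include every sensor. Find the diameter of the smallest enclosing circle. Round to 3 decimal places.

13.454

Side lengths²: PQ² = 181, PR² = 72.5, QR² = 90.5.
Since PQ² = 181 ≥ 90.5 + 72.5 = 163, the angle opposite PQ is not acute, so the smallest enclosing circle has PQ as diameter.
Centre = midpoint of PQ = (1.5, -1), r² = 181/4 = 45.25.
Diameter = 2r = 2√(45.25) ≈ 13.454.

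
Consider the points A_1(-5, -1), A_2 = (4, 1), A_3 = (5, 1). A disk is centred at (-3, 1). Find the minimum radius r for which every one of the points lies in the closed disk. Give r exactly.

The required radius is the distance from (-3, 1) to the farthest point.
Squared distances: 8, 49, 64.
Maximum is 64, attained at A_3.
r = √64 = 8.

8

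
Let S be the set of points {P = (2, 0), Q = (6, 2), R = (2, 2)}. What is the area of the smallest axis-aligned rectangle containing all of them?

x ranges over [2, 6], width 4.
y ranges over [0, 2], height 2.
Area = 4 × 2 = 8.

8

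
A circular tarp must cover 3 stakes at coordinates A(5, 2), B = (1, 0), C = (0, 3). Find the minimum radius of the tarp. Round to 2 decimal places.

Side lengths²: AB² = 20, AC² = 26, BC² = 10.
Since AC² = 26 < 20 + 10 = 30, the triangle is acute, so the smallest enclosing circle is the circumcircle.
Circumcentre = (17/7, 15/7), r² = 325/49.
r = √(325/49) ≈ 2.58.

2.58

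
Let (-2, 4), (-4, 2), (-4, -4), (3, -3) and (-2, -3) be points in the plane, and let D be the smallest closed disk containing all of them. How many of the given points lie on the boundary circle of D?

The minimum enclosing circle is determined by three boundary points: (-2, 4), (-4, -4), (3, -3).
Their circumcentre is (-25/27, -14/27) with r² = 15725/729.
The farthest remaining point (-4, 2) is at distance² 11513/729 ≤ 15725/729.
The points at distance exactly r from the centre are (-2, 4), (-4, -4), (3, -3) — 3 points.

3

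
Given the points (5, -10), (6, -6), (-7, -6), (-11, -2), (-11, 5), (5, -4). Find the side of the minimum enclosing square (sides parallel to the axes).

The bounding box has width 17 and height 15.
An axis-aligned square enclosing the set must have side ≥ max(width, height).
So the minimum side is max(17, 15) = 17.

17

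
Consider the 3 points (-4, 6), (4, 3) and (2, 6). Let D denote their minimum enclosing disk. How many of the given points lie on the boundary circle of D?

2

Call the three points A, B, C in the order given.
Side lengths²: AB² = 73, AC² = 36, BC² = 13.
Since AB² = 73 ≥ 36 + 13 = 49, the angle opposite AB is not acute, so the smallest enclosing circle has AB as diameter.
Centre = midpoint of AB = (0, 4.5), r² = 73/4 = 18.25.
The points at distance exactly r from the centre are (-4, 6), (4, 3) — 2 points.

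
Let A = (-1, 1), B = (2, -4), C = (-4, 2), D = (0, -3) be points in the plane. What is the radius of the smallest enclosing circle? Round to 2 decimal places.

4.24

A smallest enclosing disk is always determined by at most three of the input points on its boundary.
The farthest pair is B–C with squared distance 72. The circle on this segment as diameter has centre (-1, -1) and r² = 72/4 = 18.
Check A: distance² to centre = 4 ≤ 18, so it lies inside.
All remaining points lie in this disk, and no smaller disk contains both endpoints, so this is the minimum enclosing circle.
r = √18 ≈ 4.24.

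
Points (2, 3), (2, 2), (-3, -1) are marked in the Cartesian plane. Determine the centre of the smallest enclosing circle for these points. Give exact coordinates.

(-0.5, 1)

Call the three points A, B, C in the order given.
Side lengths²: AB² = 1, AC² = 41, BC² = 34.
Since AC² = 41 ≥ 34 + 1 = 35, the angle opposite AC is not acute, so the smallest enclosing circle has AC as diameter.
Centre = midpoint of AC = (-0.5, 1), r² = 41/4 = 10.25.
Centre = (-0.5, 1).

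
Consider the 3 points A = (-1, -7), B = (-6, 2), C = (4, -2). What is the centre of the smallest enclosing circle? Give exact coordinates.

(-11/7, -10/7)

Side lengths²: AB² = 106, AC² = 50, BC² = 116.
Since BC² = 116 < 106 + 50 = 156, the triangle is acute, so the smallest enclosing circle is the circumcircle.
Circumcentre = (-11/7, -10/7), r² = 1537/49.
Centre = (-11/7, -10/7).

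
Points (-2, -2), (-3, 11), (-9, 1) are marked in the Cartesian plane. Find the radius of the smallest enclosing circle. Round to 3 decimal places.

Call the three points A, B, C in the order given.
Side lengths²: AB² = 170, AC² = 58, BC² = 136.
Since AB² = 170 < 136 + 58 = 194, the triangle is acute, so the smallest enclosing circle is the circumcircle.
Circumcentre = (-149/44, 195/44), r² = 41905/968.
r = √(41905/968) ≈ 6.580.

6.580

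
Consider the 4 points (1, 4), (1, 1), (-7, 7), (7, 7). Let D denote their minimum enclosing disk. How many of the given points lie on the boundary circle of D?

2

By Welzl's lemma the MEC is supported by two points (diametrically opposite) or three points (on a circumcircle).
The farthest pair is (-7, 7)–(7, 7) with squared distance 196. The circle on this segment as diameter has centre (0, 7) and r² = 196/4 = 49.
Check (1, 4): distance² to centre = 10 ≤ 49, so it lies inside.
All remaining points lie in this disk, and no smaller disk contains both endpoints, so this is the minimum enclosing circle.
The points at distance exactly r from the centre are (-7, 7), (7, 7) — 2 points.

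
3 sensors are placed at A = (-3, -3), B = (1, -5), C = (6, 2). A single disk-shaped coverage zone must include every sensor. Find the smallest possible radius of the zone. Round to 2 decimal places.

Side lengths²: AB² = 20, AC² = 106, BC² = 74.
Since AC² = 106 ≥ 74 + 20 = 94, the angle opposite AC is not acute, so the smallest enclosing circle has AC as diameter.
Centre = midpoint of AC = (1.5, -0.5), r² = 106/4 = 26.5.
r = √(26.5) ≈ 5.15.

5.15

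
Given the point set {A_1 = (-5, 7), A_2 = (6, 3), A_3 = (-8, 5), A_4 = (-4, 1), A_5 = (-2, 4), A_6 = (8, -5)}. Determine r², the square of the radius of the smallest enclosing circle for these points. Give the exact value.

The minimum enclosing circle of a finite set is fixed by two of the points (as a diameter) or three (as a circumcircle).
The farthest pair is A_3–A_6 with squared distance 356. The circle on this segment as diameter has centre (0, 0) and r² = 356/4 = 89.
Check A_1: distance² to centre = 74 ≤ 89, so it lies inside.
All remaining points lie in this disk, and no smaller disk contains both endpoints, so this is the minimum enclosing circle.

89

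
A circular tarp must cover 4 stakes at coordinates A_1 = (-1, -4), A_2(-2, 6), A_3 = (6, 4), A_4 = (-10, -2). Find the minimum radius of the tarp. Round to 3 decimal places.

The minimum enclosing circle of a finite set is fixed by two of the points (as a diameter) or three (as a circumcircle).
The farthest pair is A_3–A_4 with squared distance 292. The circle on this segment as diameter has centre (-2, 1) and r² = 292/4 = 73.
Check A_1: distance² to centre = 26 ≤ 73, so it lies inside.
All remaining points lie in this disk, and no smaller disk contains both endpoints, so this is the minimum enclosing circle.
r = √73 ≈ 8.544.

8.544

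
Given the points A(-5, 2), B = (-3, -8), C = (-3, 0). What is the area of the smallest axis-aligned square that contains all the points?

100

The bounding box has width 2 and height 10.
An axis-aligned square enclosing the set must have side ≥ max(width, height).
So the minimum side is max(2, 10) = 10.
Area = 10² = 100.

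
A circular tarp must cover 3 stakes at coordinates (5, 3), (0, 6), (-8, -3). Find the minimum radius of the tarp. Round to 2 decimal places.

7.16

Call the three points A, B, C in the order given.
Side lengths²: AB² = 34, AC² = 205, BC² = 145.
Since AC² = 205 ≥ 145 + 34 = 179, the angle opposite AC is not acute, so the smallest enclosing circle has AC as diameter.
Centre = midpoint of AC = (-1.5, 0), r² = 205/4 = 51.25.
r = √(51.25) ≈ 7.16.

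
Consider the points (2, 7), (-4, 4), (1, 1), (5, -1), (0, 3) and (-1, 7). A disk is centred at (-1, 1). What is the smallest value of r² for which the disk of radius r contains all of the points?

45

The required radius is the distance from (-1, 1) to the farthest point.
Squared distances: 45, 18, 4, 40, 5, 36.
Maximum is 45, attained at (2, 7).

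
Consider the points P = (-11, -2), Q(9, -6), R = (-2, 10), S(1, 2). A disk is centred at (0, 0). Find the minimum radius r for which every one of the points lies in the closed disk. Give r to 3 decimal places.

The required radius is the distance from (0, 0) to the farthest point.
Squared distances: 125, 117, 104, 5.
Maximum is 125, attained at P.
r = √125 ≈ 11.180.

11.180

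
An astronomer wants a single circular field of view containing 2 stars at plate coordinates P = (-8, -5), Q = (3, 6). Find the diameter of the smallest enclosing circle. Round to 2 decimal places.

The smallest circle enclosing two points has them as diameter endpoints.
Centre = midpoint = (-2.5, 0.5); r² = |PQ|²/4 = 242/4 = 60.5.
Diameter = 2r = 2√(60.5) ≈ 15.56.

15.56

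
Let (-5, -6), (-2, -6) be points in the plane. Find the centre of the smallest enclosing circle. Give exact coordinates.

(-3.5, -6)

The smallest circle enclosing two points has them as diameter endpoints.
Centre = midpoint = (-3.5, -6); r² = |(-5, -6)−(-2, -6)|²/4 = 9/4 = 2.25.
Centre = (-3.5, -6).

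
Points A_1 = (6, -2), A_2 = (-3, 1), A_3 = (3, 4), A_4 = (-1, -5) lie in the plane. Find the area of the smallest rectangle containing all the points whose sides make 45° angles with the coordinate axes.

In coordinates u = x + y, v = x − y the rectangle is axis-aligned; the map (x,y)→(u,v) scales areas by 2.
u-values: 4, -2, 7, -6; range = 7 − (-6) = 13.
v-values: 8, -4, -1, 4; range = 8 − (-4) = 12.
Area = (13 × 12) / 2 = 78.

78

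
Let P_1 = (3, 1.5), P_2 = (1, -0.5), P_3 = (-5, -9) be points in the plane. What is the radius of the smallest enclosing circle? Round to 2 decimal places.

6.60

Side lengths²: P_1P_2² = 8, P_1P_3² = 174.25, P_2P_3² = 108.25.
Since P_1P_3² = 174.25 ≥ 108.25 + 8 = 116.25, the angle opposite P_1P_3 is not acute, so the smallest enclosing circle has P_1P_3 as diameter.
Centre = midpoint of P_1P_3 = (-1, -3.75), r² = 174.25/4 = 43.5625.
r = √(43.5625) ≈ 6.60.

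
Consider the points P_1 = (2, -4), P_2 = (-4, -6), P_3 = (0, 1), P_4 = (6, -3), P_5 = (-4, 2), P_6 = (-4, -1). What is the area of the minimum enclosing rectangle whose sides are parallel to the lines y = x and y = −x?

97.5

In coordinates u = x + y, v = x − y the rectangle is axis-aligned; the map (x,y)→(u,v) scales areas by 2.
u-values: -2, -10, 1, 3, -2, -5; range = 3 − (-10) = 13.
v-values: 6, 2, -1, 9, -6, -3; range = 9 − (-6) = 15.
Area = (13 × 15) / 2 = 97.5.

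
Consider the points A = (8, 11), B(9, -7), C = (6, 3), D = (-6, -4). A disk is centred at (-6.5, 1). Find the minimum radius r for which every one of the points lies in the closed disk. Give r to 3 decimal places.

17.614

The required radius is the distance from (-6.5, 1) to the farthest point.
Squared distances: 310.25, 304.25, 160.25, 25.25.
Maximum is 310.25, attained at A.
r = √(310.25) ≈ 17.614.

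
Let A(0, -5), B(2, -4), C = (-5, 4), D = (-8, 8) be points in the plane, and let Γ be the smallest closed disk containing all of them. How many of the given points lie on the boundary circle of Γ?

2

The minimum enclosing circle of a finite set is fixed by two of the points (as a diameter) or three (as a circumcircle).
The farthest pair is B–D with squared distance 244. The circle on this segment as diameter has centre (-3, 2) and r² = 244/4 = 61.
Check A: distance² to centre = 58 ≤ 61, so it lies inside.
All remaining points lie in this disk, and no smaller disk contains both endpoints, so this is the minimum enclosing circle.
The points at distance exactly r from the centre are B, D — 2 points.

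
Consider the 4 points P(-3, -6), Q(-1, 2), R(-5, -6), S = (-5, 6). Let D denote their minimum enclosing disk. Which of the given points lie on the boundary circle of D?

P, R, S

The farthest pair is P–S with squared distance 148. The circle on this segment as diameter has centre (-4, 0) and r² = 148/4 = 37.
Check Q: distance² to centre = 13 ≤ 37, so it lies inside.
All remaining points lie in this disk, and no smaller disk contains both endpoints, so this is the minimum enclosing circle.
The points at distance exactly r from the centre are P, R, S — 3 points.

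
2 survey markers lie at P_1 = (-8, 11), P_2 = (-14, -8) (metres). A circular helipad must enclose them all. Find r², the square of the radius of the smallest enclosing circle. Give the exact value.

The smallest circle enclosing two points has them as diameter endpoints.
Centre = midpoint = (-11, 1.5); r² = |P_1P_2|²/4 = 397/4 = 99.25.

99.25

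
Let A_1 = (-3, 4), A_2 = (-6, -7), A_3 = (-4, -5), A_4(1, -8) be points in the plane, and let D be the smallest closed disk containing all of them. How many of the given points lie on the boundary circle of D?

3

A smallest enclosing disk is always determined by at most three of the input points on its boundary.
The minimum enclosing circle is determined by three boundary points: A_1, A_2, A_4.
Their circumcentre is (-1.75, -2.25) with r² = 40.625.
The farthest remaining point A_3 is at distance² 12.625 ≤ 40.625.
The points at distance exactly r from the centre are A_1, A_2, A_4 — 3 points.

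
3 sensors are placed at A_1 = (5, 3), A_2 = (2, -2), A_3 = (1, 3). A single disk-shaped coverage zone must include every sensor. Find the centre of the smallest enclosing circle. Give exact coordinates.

(3, 0.8)

Side lengths²: A_1A_2² = 34, A_1A_3² = 16, A_2A_3² = 26.
Since A_1A_2² = 34 < 26 + 16 = 42, the triangle is acute, so the smallest enclosing circle is the circumcircle.
Circumcentre = (3, 0.8), r² = 8.84.
Centre = (3, 0.8).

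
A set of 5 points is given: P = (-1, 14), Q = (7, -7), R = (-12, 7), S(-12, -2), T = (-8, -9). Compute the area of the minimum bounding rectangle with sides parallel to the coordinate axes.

437

x ranges over [-12, 7], width 19.
y ranges over [-9, 14], height 23.
Area = 19 × 23 = 437.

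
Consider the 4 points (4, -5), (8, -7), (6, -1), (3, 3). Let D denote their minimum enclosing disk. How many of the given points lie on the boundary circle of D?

2

The minimum enclosing circle of a finite set is fixed by two of the points (as a diameter) or three (as a circumcircle).
The farthest pair is (8, -7)–(3, 3) with squared distance 125. The circle on this segment as diameter has centre (5.5, -2) and r² = 125/4 = 31.25.
Check (4, -5): distance² to centre = 11.25 ≤ 31.25, so it lies inside.
All remaining points lie in this disk, and no smaller disk contains both endpoints, so this is the minimum enclosing circle.
The points at distance exactly r from the centre are (8, -7), (3, 3) — 2 points.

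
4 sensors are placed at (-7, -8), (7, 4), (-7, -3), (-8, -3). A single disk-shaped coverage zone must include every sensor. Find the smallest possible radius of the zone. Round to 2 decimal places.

9.22

The minimum enclosing circle of a finite set is fixed by two of the points (as a diameter) or three (as a circumcircle).
The farthest pair is (-7, -8)–(7, 4) with squared distance 340. The circle on this segment as diameter has centre (0, -2) and r² = 340/4 = 85.
Check (-7, -3): distance² to centre = 50 ≤ 85, so it lies inside.
All remaining points lie in this disk, and no smaller disk contains both endpoints, so this is the minimum enclosing circle.
r = √85 ≈ 9.22.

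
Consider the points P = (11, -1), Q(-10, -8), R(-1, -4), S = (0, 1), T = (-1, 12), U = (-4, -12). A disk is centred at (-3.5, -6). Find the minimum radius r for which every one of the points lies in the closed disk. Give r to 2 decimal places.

18.17

The required radius is the distance from (-3.5, -6) to the farthest point.
Squared distances: 235.25, 46.25, 10.25, 61.25, 330.25, 36.25.
Maximum is 330.25, attained at T.
r = √(330.25) ≈ 18.17.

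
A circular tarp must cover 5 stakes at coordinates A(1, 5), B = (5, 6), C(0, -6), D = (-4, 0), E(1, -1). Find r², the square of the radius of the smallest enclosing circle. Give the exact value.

A smallest enclosing disk is always determined by at most three of the input points on its boundary.
The farthest pair is B–C with squared distance 169. The circle on this segment as diameter has centre (2.5, 0) and r² = 169/4 = 42.25.
Check A: distance² to centre = 27.25 ≤ 42.25, so it lies inside.
All remaining points lie in this disk, and no smaller disk contains both endpoints, so this is the minimum enclosing circle.

42.25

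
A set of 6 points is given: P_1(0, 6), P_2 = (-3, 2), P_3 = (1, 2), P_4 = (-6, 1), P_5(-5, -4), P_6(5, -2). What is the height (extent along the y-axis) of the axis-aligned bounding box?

max y = 6, min y = -4, so height = 10.

10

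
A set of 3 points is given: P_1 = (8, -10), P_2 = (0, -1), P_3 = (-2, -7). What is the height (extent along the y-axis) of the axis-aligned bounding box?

9

max y = -1, min y = -10, so height = 9.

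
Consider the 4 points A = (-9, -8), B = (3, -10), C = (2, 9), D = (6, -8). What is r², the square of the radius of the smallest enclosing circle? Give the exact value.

62525/578

The minimum enclosing circle is determined by three boundary points: A, C, D.
Their circumcentre is (-1.5, -27/34) with r² = 62525/578.
The farthest remaining point B is at distance² 60689/578 ≤ 62525/578.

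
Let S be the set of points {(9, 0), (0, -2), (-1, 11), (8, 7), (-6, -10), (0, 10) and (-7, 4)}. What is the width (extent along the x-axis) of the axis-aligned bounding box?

max x = 9, min x = -7, so width = 16.

16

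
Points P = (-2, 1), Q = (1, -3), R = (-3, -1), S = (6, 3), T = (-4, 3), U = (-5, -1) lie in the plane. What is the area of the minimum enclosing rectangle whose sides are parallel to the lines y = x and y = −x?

82.5

In coordinates u = x + y, v = x − y the rectangle is axis-aligned; the map (x,y)→(u,v) scales areas by 2.
u-values: -1, -2, -4, 9, -1, -6; range = 9 − (-6) = 15.
v-values: -3, 4, -2, 3, -7, -4; range = 4 − (-7) = 11.
Area = (15 × 11) / 2 = 82.5.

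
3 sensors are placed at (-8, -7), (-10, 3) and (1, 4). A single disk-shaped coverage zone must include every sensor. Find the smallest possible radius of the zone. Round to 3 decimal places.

Call the three points A, B, C in the order given.
Side lengths²: AB² = 104, AC² = 202, BC² = 122.
Since AC² = 202 < 122 + 104 = 226, the triangle is acute, so the smallest enclosing circle is the circumcircle.
Circumcentre = (-229/56, -57/56), r² = 80093/1568.
r = √(80093/1568) ≈ 7.147.

7.147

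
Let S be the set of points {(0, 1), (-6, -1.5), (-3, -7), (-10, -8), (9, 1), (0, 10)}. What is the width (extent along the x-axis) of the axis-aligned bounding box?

19

max x = 9, min x = -10, so width = 19.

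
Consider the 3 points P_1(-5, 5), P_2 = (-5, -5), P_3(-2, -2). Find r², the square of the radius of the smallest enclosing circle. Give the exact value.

25

Side lengths²: P_1P_2² = 100, P_1P_3² = 58, P_2P_3² = 18.
Since P_1P_2² = 100 ≥ 58 + 18 = 76, the angle opposite P_1P_2 is not acute, so the smallest enclosing circle has P_1P_2 as diameter.
Centre = midpoint of P_1P_2 = (-5, 0), r² = 100/4 = 25.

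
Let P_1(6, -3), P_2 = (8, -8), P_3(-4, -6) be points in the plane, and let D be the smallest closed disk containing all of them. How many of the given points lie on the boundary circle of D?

2

Side lengths²: P_1P_2² = 29, P_1P_3² = 109, P_2P_3² = 148.
Since P_2P_3² = 148 ≥ 109 + 29 = 138, the angle opposite P_2P_3 is not acute, so the smallest enclosing circle has P_2P_3 as diameter.
Centre = midpoint of P_2P_3 = (2, -7), r² = 148/4 = 37.
The points at distance exactly r from the centre are P_2, P_3 — 2 points.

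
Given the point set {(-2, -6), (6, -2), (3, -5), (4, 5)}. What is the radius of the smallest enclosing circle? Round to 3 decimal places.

6.265

By Welzl's lemma the MEC is supported by two points (diametrically opposite) or three points (on a circumcircle).
The farthest pair is (-2, -6)–(4, 5) with squared distance 157. The circle on this segment as diameter has centre (1, -0.5) and r² = 157/4 = 39.25.
Check (6, -2): distance² to centre = 27.25 ≤ 39.25, so it lies inside.
All remaining points lie in this disk, and no smaller disk contains both endpoints, so this is the minimum enclosing circle.
r = √(39.25) ≈ 6.265.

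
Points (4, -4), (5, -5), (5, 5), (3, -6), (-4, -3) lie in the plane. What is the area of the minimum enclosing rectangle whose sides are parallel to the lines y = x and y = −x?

93.5

In coordinates u = x + y, v = x − y the rectangle is axis-aligned; the map (x,y)→(u,v) scales areas by 2.
u-values: 0, 0, 10, -3, -7; range = 10 − (-7) = 17.
v-values: 8, 10, 0, 9, -1; range = 10 − (-1) = 11.
Area = (17 × 11) / 2 = 93.5.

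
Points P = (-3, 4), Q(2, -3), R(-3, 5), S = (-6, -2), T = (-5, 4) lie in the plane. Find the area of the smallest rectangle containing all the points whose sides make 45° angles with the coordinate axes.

70

In coordinates u = x + y, v = x − y the rectangle is axis-aligned; the map (x,y)→(u,v) scales areas by 2.
u-values: 1, -1, 2, -8, -1; range = 2 − (-8) = 10.
v-values: -7, 5, -8, -4, -9; range = 5 − (-9) = 14.
Area = (10 × 14) / 2 = 70.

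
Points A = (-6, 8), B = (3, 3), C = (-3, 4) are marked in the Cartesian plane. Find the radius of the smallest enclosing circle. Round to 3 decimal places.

5.148

Side lengths²: AB² = 106, AC² = 25, BC² = 37.
Since AB² = 106 ≥ 37 + 25 = 62, the angle opposite AB is not acute, so the smallest enclosing circle has AB as diameter.
Centre = midpoint of AB = (-1.5, 5.5), r² = 106/4 = 26.5.
r = √(26.5) ≈ 5.148.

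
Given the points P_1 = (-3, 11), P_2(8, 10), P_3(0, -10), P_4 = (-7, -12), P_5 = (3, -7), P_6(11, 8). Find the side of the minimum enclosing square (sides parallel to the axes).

23

The bounding box has width 18 and height 23.
An axis-aligned square enclosing the set must have side ≥ max(width, height).
So the minimum side is max(18, 23) = 23.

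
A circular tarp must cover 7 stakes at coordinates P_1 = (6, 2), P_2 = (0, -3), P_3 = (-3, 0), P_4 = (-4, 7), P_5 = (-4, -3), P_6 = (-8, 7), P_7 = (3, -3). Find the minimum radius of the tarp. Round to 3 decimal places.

A smallest enclosing disk is always determined by at most three of the input points on its boundary.
The minimum enclosing circle is determined by three boundary points: P_1, P_6, P_7.
Their circumcentre is (-1.5, 3.1) with r² = 57.46.
The farthest remaining point P_5 is at distance² 43.46 ≤ 57.46.
r = √(57.46) ≈ 7.580.

7.580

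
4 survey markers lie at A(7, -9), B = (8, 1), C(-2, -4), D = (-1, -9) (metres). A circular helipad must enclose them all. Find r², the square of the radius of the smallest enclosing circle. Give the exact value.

45.25

A smallest enclosing disk is always determined by at most three of the input points on its boundary.
The farthest pair is B–D with squared distance 181. The circle on this segment as diameter has centre (3.5, -4) and r² = 181/4 = 45.25.
Check A: distance² to centre = 37.25 ≤ 45.25, so it lies inside.
All remaining points lie in this disk, and no smaller disk contains both endpoints, so this is the minimum enclosing circle.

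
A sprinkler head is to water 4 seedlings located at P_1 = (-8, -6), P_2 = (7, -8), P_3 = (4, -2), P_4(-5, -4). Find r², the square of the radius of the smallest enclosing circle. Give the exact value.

57.25

The minimum enclosing circle of a finite set is fixed by two of the points (as a diameter) or three (as a circumcircle).
The farthest pair is P_1–P_2 with squared distance 229. The circle on this segment as diameter has centre (-0.5, -7) and r² = 229/4 = 57.25.
Check P_3: distance² to centre = 45.25 ≤ 57.25, so it lies inside.
All remaining points lie in this disk, and no smaller disk contains both endpoints, so this is the minimum enclosing circle.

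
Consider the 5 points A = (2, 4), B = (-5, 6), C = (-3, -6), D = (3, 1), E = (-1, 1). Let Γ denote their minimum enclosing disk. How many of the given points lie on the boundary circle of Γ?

The minimum enclosing circle is determined by three boundary points: A, B, C.
Their circumcentre is (-2.875, 0.1875) with r² = 38.30078125.
The farthest remaining point D is at distance² 35.17578125 ≤ 38.30078125.
The points at distance exactly r from the centre are A, B, C — 3 points.

3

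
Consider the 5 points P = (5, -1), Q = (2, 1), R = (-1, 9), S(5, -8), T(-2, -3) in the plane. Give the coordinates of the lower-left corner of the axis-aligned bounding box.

x-range [-2, 5], y-range [-8, 9].
The lower-left corner is (-2, -8).

(-2, -8)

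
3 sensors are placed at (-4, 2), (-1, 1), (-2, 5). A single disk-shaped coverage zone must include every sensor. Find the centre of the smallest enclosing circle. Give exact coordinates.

(-45/22, 63/22)

Call the three points A, B, C in the order given.
Side lengths²: AB² = 10, AC² = 13, BC² = 17.
Since BC² = 17 < 13 + 10 = 23, the triangle is acute, so the smallest enclosing circle is the circumcircle.
Circumcentre = (-45/22, 63/22), r² = 1105/242.
Centre = (-45/22, 63/22).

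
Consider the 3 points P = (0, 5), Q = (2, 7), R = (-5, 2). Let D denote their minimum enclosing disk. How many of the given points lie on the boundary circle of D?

Side lengths²: PQ² = 8, PR² = 34, QR² = 74.
Since QR² = 74 ≥ 34 + 8 = 42, the angle opposite QR is not acute, so the smallest enclosing circle has QR as diameter.
Centre = midpoint of QR = (-1.5, 4.5), r² = 74/4 = 18.5.
The points at distance exactly r from the centre are Q, R — 2 points.

2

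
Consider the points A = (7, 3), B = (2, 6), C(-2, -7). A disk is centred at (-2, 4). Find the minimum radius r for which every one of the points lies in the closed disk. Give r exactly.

The required radius is the distance from (-2, 4) to the farthest point.
Squared distances: 82, 20, 121.
Maximum is 121, attained at C.
r = √121 = 11.

11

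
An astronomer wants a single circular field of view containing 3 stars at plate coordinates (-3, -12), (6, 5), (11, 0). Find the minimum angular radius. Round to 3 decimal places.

9.646

Call the three points A, B, C in the order given.
Side lengths²: AB² = 370, AC² = 340, BC² = 50.
Since AB² = 370 < 340 + 50 = 390, the triangle is acute, so the smallest enclosing circle is the circumcircle.
Circumcentre = (28/13, -50/13), r² = 15725/169.
r = √(15725/169) ≈ 9.646.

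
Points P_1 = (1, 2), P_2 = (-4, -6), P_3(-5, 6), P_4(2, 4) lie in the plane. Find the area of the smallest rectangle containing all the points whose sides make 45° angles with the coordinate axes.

In coordinates u = x + y, v = x − y the rectangle is axis-aligned; the map (x,y)→(u,v) scales areas by 2.
u-values: 3, -10, 1, 6; range = 6 − (-10) = 16.
v-values: -1, 2, -11, -2; range = 2 − (-11) = 13.
Area = (16 × 13) / 2 = 104.

104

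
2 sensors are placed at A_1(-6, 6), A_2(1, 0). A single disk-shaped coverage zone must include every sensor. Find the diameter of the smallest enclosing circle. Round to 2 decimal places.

9.22

The smallest circle enclosing two points has them as diameter endpoints.
Centre = midpoint = (-2.5, 3); r² = |A_1A_2|²/4 = 85/4 = 21.25.
Diameter = 2r = 2√(21.25) ≈ 9.22.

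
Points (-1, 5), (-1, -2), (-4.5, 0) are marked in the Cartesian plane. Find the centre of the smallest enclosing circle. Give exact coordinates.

(-37/28, 1.5)

Call the three points A, B, C in the order given.
Side lengths²: AB² = 49, AC² = 37.25, BC² = 16.25.
Since AB² = 49 < 37.25 + 16.25 = 53.5, the triangle is acute, so the smallest enclosing circle is the circumcircle.
Circumcentre = (-37/28, 1.5), r² = 9685/784.
Centre = (-37/28, 1.5).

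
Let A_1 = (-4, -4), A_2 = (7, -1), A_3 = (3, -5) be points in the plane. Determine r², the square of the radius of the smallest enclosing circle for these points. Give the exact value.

32.5

Side lengths²: A_1A_2² = 130, A_1A_3² = 50, A_2A_3² = 32.
Since A_1A_2² = 130 ≥ 50 + 32 = 82, the angle opposite A_1A_2 is not acute, so the smallest enclosing circle has A_1A_2 as diameter.
Centre = midpoint of A_1A_2 = (1.5, -2.5), r² = 130/4 = 32.5.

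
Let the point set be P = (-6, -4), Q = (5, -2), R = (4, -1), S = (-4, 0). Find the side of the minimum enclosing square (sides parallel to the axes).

11

The bounding box has width 11 and height 4.
An axis-aligned square enclosing the set must have side ≥ max(width, height).
So the minimum side is max(11, 4) = 11.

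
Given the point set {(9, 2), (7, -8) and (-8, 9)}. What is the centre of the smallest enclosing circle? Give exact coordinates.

(-0.5, 0.5)

Call the three points A, B, C in the order given.
Side lengths²: AB² = 104, AC² = 338, BC² = 514.
Since BC² = 514 ≥ 338 + 104 = 442, the angle opposite BC is not acute, so the smallest enclosing circle has BC as diameter.
Centre = midpoint of BC = (-0.5, 0.5), r² = 514/4 = 128.5.
Centre = (-0.5, 0.5).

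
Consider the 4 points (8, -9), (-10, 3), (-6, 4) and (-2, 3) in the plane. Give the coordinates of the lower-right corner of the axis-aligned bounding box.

x-range [-10, 8], y-range [-9, 4].
The lower-right corner is (8, -9).

(8, -9)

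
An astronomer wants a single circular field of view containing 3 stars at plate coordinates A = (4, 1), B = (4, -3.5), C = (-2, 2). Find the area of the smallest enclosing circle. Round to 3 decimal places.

Side lengths²: AB² = 20.25, AC² = 37, BC² = 66.25.
Since BC² = 66.25 ≥ 37 + 20.25 = 57.25, the angle opposite BC is not acute, so the smallest enclosing circle has BC as diameter.
Centre = midpoint of BC = (1, -0.75), r² = 66.25/4 = 16.5625.
Area = π·r² = π·16.5625 ≈ 52.033.

52.033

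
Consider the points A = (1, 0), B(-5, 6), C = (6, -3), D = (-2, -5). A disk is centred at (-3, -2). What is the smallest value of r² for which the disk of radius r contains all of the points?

The required radius is the distance from (-3, -2) to the farthest point.
Squared distances: 20, 68, 82, 10.
Maximum is 82, attained at C.

82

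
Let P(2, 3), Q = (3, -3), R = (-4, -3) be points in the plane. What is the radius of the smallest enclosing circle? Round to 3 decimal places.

Side lengths²: PQ² = 37, PR² = 72, QR² = 49.
Since PR² = 72 < 49 + 37 = 86, the triangle is acute, so the smallest enclosing circle is the circumcircle.
Circumcentre = (-0.5, -0.5), r² = 18.5.
r = √(18.5) ≈ 4.301.

4.301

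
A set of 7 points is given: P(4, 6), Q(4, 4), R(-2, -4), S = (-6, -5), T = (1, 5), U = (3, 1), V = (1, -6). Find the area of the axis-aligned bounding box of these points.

120

x ranges over [-6, 4], width 10.
y ranges over [-6, 6], height 12.
Area = 10 × 12 = 120.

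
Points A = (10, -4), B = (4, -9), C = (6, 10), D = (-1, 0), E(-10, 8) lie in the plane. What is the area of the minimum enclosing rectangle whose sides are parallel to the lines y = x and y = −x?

In coordinates u = x + y, v = x − y the rectangle is axis-aligned; the map (x,y)→(u,v) scales areas by 2.
u-values: 6, -5, 16, -1, -2; range = 16 − (-5) = 21.
v-values: 14, 13, -4, -1, -18; range = 14 − (-18) = 32.
Area = (21 × 32) / 2 = 336.

336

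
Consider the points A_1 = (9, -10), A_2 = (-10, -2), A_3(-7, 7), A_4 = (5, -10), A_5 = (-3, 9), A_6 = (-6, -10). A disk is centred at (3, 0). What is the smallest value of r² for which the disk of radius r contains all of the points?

The required radius is the distance from (3, 0) to the farthest point.
Squared distances: 136, 173, 149, 104, 117, 181.
Maximum is 181, attained at A_6.

181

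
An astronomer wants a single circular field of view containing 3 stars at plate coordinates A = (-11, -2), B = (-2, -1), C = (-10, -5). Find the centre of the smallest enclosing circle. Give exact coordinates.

Side lengths²: AB² = 82, AC² = 10, BC² = 80.
Since AB² = 82 < 80 + 10 = 90, the triangle is acute, so the smallest enclosing circle is the circumcircle.
Circumcentre = (-45/7, -15/7), r² = 1025/49.
Centre = (-45/7, -15/7).

(-45/7, -15/7)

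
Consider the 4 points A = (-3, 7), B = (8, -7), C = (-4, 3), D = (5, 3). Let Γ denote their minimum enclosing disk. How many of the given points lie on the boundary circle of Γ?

The farthest pair is A–B with squared distance 317. The circle on this segment as diameter has centre (2.5, 0) and r² = 317/4 = 79.25.
Check C: distance² to centre = 51.25 ≤ 79.25, so it lies inside.
All remaining points lie in this disk, and no smaller disk contains both endpoints, so this is the minimum enclosing circle.
The points at distance exactly r from the centre are A, B — 2 points.

2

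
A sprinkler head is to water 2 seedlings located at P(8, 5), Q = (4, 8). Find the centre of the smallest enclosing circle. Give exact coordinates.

The smallest circle enclosing two points has them as diameter endpoints.
Centre = midpoint = (6, 6.5); r² = |PQ|²/4 = 25/4 = 6.25.
Centre = (6, 6.5).

(6, 6.5)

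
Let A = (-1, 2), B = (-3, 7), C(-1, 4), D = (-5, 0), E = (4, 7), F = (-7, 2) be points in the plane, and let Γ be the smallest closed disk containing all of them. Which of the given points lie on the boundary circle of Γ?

The minimum enclosing circle of a finite set is fixed by two of the points (as a diameter) or three (as a circumcircle).
The farthest pair is E–F with squared distance 146. The circle on this segment as diameter has centre (-1.5, 4.5) and r² = 146/4 = 36.5.
Check A: distance² to centre = 6.5 ≤ 36.5, so it lies inside.
All remaining points lie in this disk, and no smaller disk contains both endpoints, so this is the minimum enclosing circle.
The points at distance exactly r from the centre are E, F — 2 points.

E, F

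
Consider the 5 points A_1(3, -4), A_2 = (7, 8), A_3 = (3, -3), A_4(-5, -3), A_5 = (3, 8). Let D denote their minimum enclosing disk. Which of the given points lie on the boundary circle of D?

The minimum enclosing circle of a finite set is fixed by two of the points (as a diameter) or three (as a circumcircle).
The farthest pair is A_2–A_4 with squared distance 265. The circle on this segment as diameter has centre (1, 2.5) and r² = 265/4 = 66.25.
Check A_1: distance² to centre = 46.25 ≤ 66.25, so it lies inside.
All remaining points lie in this disk, and no smaller disk contains both endpoints, so this is the minimum enclosing circle.
The points at distance exactly r from the centre are A_2, A_4 — 2 points.

A_2, A_4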